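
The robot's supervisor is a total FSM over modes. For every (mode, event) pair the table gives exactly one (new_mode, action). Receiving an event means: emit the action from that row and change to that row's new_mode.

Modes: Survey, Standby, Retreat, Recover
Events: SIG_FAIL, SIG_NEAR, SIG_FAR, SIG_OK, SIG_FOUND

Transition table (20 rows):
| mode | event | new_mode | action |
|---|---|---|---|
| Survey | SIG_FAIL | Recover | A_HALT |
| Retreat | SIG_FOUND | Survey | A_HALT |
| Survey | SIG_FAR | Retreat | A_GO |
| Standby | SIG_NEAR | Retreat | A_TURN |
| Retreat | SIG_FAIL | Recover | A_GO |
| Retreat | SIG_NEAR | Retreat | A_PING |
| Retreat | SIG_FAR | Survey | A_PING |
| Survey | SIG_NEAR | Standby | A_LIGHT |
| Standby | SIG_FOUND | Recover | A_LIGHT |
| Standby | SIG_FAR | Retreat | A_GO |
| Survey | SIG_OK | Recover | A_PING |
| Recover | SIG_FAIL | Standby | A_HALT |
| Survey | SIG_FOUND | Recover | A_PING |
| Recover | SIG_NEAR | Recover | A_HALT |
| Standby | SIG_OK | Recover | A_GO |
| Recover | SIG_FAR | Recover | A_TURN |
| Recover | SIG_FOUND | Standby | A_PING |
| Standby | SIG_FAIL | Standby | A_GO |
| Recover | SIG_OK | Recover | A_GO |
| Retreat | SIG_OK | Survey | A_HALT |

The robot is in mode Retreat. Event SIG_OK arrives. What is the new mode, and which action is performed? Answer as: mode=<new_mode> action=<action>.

mode=Survey action=A_HALT

current mode = Retreat; filter table to that mode:
  (Retreat, SIG_FOUND) → (Survey, A_HALT)
  (Retreat, SIG_FAIL) → (Recover, A_GO)
  (Retreat, SIG_NEAR) → (Retreat, A_PING)
  (Retreat, SIG_FAR) → (Survey, A_PING)
  (Retreat, SIG_OK) → (Survey, A_HALT)  ← event matches
event = SIG_OK selects (Survey, A_HALT)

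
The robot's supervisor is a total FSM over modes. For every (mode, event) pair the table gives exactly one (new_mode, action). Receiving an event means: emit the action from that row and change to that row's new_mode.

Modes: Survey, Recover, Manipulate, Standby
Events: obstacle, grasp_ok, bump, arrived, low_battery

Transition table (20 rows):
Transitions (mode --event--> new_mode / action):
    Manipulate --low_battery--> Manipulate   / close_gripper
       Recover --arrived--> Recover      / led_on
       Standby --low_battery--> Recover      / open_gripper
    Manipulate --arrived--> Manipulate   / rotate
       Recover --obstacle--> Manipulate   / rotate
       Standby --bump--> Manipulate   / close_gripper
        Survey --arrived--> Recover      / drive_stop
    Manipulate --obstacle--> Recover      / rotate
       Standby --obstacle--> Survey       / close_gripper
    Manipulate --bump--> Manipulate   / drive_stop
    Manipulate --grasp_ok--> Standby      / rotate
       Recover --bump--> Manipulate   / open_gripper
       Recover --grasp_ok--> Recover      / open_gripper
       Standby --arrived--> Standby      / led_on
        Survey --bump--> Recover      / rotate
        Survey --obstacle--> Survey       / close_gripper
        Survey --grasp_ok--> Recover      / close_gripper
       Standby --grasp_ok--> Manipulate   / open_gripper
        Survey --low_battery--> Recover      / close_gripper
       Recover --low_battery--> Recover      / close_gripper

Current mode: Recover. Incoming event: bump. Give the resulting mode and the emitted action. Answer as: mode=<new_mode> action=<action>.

current mode = Recover; filter table to that mode:
  (Recover, arrived) → (Recover, led_on)
  (Recover, obstacle) → (Manipulate, rotate)
  (Recover, bump) → (Manipulate, open_gripper)  ← event matches
  (Recover, grasp_ok) → (Recover, open_gripper)
  (Recover, low_battery) → (Recover, close_gripper)
event = bump selects (Manipulate, open_gripper)

mode=Manipulate action=open_gripper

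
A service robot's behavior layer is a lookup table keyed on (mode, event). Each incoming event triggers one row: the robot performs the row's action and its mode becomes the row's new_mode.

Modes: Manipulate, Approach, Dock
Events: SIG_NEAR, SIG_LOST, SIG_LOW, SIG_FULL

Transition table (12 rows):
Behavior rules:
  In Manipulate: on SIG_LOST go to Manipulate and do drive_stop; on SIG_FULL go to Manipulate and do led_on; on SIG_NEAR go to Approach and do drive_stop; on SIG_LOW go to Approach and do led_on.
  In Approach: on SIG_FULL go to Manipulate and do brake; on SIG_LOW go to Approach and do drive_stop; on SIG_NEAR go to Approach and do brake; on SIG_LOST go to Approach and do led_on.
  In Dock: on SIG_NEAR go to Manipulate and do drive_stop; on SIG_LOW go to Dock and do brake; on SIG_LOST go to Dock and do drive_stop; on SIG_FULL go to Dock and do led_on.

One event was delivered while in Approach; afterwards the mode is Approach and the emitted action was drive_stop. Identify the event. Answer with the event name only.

try SIG_NEAR: (Approach, SIG_NEAR) → (Approach, brake)
try SIG_LOST: (Approach, SIG_LOST) → (Approach, led_on)
try SIG_LOW: (Approach, SIG_LOW) → (Approach, drive_stop)  ← matches
try SIG_FULL: (Approach, SIG_FULL) → (Manipulate, brake)

SIG_LOW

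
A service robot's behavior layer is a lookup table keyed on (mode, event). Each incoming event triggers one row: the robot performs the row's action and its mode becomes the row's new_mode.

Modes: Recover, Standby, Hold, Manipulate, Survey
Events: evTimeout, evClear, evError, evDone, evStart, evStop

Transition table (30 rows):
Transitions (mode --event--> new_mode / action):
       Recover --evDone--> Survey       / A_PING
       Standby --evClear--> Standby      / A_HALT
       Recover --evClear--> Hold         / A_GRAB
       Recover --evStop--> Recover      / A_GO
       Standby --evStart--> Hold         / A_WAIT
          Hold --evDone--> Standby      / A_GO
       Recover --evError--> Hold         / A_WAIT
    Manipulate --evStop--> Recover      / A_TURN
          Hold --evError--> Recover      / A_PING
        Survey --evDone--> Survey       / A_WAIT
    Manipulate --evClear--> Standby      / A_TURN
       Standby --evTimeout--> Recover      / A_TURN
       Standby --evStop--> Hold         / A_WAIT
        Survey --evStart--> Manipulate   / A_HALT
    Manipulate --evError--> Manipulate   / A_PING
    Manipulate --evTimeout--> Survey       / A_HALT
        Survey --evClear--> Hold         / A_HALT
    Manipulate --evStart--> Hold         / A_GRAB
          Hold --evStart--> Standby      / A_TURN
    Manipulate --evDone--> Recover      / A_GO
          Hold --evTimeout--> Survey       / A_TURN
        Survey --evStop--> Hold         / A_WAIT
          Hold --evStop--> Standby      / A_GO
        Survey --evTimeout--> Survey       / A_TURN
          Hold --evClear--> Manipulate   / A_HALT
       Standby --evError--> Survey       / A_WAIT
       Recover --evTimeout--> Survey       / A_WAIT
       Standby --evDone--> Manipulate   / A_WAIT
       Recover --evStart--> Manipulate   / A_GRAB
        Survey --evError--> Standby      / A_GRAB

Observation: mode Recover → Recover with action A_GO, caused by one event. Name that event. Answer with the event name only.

try evTimeout: (Recover, evTimeout) → (Survey, A_WAIT)
try evClear: (Recover, evClear) → (Hold, A_GRAB)
try evError: (Recover, evError) → (Hold, A_WAIT)
try evDone: (Recover, evDone) → (Survey, A_PING)
try evStart: (Recover, evStart) → (Manipulate, A_GRAB)
try evStop: (Recover, evStop) → (Recover, A_GO)  ← matches

evStop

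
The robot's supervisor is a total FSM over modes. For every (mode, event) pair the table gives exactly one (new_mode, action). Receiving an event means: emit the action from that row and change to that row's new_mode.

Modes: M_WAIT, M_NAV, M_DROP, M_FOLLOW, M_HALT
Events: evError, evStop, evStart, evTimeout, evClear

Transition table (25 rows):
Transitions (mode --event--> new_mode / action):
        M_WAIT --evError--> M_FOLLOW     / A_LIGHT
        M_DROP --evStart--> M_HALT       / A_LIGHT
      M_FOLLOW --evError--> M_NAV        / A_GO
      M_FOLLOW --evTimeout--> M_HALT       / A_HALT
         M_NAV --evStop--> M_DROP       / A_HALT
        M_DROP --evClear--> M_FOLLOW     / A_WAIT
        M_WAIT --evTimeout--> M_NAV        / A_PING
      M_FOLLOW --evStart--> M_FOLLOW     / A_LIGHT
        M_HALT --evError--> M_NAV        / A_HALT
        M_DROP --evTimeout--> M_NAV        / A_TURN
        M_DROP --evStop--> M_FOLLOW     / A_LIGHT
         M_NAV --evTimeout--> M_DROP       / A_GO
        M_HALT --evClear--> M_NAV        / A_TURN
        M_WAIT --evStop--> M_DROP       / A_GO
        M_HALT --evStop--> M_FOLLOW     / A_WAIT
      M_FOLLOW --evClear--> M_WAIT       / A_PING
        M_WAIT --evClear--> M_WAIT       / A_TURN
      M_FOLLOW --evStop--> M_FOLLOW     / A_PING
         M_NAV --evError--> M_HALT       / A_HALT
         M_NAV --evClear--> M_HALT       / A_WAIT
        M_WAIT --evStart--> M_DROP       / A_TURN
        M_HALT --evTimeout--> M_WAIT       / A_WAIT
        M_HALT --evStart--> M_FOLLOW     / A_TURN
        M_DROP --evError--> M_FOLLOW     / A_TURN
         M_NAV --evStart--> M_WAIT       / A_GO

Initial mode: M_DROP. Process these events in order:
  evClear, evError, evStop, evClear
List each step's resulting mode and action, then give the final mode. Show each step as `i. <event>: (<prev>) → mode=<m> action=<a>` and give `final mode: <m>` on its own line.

final mode: M_FOLLOW

1. evClear: (M_DROP) → mode=M_FOLLOW action=A_WAIT
2. evError: (M_FOLLOW) → mode=M_NAV action=A_GO
3. evStop: (M_NAV) → mode=M_DROP action=A_HALT
4. evClear: (M_DROP) → mode=M_FOLLOW action=A_WAIT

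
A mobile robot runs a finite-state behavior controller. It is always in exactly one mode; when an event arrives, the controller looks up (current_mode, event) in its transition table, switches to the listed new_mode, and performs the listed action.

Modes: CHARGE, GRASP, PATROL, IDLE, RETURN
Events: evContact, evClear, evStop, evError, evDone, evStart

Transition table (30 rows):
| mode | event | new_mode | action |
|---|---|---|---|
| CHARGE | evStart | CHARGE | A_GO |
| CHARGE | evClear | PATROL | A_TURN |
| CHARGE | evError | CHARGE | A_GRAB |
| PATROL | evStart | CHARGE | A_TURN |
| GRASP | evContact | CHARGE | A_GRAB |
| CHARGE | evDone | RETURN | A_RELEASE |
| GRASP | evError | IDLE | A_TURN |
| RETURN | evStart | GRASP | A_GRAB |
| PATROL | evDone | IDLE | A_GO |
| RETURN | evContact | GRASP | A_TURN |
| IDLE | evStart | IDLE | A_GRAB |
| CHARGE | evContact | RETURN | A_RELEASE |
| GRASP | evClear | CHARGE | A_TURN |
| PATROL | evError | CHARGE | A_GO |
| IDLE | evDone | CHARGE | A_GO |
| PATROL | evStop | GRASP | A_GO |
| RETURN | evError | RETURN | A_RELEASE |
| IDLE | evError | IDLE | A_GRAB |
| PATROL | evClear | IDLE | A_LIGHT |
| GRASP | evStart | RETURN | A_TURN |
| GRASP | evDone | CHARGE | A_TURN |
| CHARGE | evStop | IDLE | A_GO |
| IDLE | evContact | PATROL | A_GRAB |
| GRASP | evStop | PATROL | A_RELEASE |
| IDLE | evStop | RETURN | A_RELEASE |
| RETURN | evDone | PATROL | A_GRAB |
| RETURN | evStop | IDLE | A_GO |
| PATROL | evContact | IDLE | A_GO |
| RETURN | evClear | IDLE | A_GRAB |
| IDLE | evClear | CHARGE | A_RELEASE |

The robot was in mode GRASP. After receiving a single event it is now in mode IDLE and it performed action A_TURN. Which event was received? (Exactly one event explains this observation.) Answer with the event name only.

try evContact: (GRASP, evContact) → (CHARGE, A_GRAB)
try evClear: (GRASP, evClear) → (CHARGE, A_TURN)
try evStop: (GRASP, evStop) → (PATROL, A_RELEASE)
try evError: (GRASP, evError) → (IDLE, A_TURN)  ← matches
try evDone: (GRASP, evDone) → (CHARGE, A_TURN)
try evStart: (GRASP, evStart) → (RETURN, A_TURN)

evError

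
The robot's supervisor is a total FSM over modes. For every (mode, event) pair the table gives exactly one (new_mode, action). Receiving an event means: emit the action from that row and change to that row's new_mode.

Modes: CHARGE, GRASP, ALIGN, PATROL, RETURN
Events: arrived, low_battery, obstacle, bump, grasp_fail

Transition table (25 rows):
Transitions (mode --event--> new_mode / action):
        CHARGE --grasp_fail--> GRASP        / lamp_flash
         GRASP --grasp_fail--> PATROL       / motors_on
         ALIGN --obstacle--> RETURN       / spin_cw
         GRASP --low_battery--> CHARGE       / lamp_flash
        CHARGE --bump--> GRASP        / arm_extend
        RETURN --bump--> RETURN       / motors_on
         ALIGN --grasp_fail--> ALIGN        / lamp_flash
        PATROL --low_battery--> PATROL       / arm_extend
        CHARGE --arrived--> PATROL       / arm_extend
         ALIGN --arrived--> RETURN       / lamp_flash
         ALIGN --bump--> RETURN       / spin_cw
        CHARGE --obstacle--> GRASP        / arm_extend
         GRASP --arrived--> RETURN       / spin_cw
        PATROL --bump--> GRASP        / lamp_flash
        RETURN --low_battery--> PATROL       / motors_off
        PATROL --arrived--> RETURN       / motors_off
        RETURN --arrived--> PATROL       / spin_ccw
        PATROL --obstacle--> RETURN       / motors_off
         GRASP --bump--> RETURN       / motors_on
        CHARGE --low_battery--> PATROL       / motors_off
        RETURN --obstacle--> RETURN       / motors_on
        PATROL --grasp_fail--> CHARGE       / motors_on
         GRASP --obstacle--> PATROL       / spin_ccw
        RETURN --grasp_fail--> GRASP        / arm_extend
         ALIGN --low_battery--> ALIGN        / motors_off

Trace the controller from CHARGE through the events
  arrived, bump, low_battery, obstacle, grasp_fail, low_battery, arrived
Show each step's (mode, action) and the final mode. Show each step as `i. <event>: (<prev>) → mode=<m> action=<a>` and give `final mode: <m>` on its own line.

1. arrived: (CHARGE) → mode=PATROL action=arm_extend
2. bump: (PATROL) → mode=GRASP action=lamp_flash
3. low_battery: (GRASP) → mode=CHARGE action=lamp_flash
4. obstacle: (CHARGE) → mode=GRASP action=arm_extend
5. grasp_fail: (GRASP) → mode=PATROL action=motors_on
6. low_battery: (PATROL) → mode=PATROL action=arm_extend
7. arrived: (PATROL) → mode=RETURN action=motors_off

final mode: RETURN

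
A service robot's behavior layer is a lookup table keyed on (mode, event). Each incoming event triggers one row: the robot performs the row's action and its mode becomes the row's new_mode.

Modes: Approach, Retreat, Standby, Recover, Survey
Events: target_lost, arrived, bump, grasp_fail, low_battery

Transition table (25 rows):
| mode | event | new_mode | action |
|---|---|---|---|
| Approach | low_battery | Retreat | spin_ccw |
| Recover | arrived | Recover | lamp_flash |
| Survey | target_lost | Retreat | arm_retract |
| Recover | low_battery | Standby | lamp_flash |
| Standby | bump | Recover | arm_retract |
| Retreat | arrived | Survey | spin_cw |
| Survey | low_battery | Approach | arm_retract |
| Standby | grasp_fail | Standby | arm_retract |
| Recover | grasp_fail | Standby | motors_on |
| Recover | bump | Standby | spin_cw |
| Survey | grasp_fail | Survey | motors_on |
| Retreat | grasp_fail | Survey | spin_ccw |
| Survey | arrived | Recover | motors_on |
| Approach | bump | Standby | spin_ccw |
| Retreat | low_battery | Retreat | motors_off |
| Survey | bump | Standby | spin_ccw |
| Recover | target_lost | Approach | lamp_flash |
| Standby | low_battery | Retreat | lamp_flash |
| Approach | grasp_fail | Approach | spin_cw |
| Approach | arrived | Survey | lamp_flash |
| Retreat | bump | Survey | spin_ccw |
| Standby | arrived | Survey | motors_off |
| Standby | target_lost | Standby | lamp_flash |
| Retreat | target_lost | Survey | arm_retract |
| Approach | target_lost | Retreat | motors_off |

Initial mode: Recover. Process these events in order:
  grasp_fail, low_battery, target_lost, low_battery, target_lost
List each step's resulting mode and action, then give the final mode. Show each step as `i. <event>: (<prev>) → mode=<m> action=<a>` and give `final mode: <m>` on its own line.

1. grasp_fail: (Recover) → mode=Standby action=motors_on
2. low_battery: (Standby) → mode=Retreat action=lamp_flash
3. target_lost: (Retreat) → mode=Survey action=arm_retract
4. low_battery: (Survey) → mode=Approach action=arm_retract
5. target_lost: (Approach) → mode=Retreat action=motors_off

final mode: Retreat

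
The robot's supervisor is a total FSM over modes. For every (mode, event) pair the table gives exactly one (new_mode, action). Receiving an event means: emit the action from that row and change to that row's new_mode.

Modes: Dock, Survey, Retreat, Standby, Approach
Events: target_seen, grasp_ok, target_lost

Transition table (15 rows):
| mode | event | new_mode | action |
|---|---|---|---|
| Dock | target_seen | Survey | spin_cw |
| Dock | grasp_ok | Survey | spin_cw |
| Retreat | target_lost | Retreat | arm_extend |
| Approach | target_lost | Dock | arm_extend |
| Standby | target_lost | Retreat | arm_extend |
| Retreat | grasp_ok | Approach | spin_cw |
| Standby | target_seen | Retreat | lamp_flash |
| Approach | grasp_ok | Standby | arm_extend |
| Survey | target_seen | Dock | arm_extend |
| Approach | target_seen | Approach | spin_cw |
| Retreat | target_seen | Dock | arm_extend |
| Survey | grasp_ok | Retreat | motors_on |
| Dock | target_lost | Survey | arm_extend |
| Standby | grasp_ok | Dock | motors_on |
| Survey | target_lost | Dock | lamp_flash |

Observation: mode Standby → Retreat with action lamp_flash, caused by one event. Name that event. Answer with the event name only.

target_seen

try target_seen: (Standby, target_seen) → (Retreat, lamp_flash)  ← matches
try grasp_ok: (Standby, grasp_ok) → (Dock, motors_on)
try target_lost: (Standby, target_lost) → (Retreat, arm_extend)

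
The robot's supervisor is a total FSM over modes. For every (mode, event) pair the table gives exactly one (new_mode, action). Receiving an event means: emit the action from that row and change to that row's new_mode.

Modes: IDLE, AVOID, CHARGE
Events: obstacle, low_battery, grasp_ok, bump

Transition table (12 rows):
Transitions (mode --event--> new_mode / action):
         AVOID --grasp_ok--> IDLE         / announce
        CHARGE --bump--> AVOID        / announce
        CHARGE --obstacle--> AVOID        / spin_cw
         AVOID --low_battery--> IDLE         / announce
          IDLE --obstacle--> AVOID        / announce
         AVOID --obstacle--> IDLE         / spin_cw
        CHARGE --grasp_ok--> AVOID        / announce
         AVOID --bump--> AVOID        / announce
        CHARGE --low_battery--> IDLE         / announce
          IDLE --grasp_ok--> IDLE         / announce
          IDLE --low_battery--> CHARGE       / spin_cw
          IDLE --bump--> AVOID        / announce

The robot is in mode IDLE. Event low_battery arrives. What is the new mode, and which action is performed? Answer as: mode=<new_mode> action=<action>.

current mode = IDLE; filter table to that mode:
  (IDLE, obstacle) → (AVOID, announce)
  (IDLE, grasp_ok) → (IDLE, announce)
  (IDLE, low_battery) → (CHARGE, spin_cw)  ← event matches
  (IDLE, bump) → (AVOID, announce)
event = low_battery selects (CHARGE, spin_cw)

mode=CHARGE action=spin_cw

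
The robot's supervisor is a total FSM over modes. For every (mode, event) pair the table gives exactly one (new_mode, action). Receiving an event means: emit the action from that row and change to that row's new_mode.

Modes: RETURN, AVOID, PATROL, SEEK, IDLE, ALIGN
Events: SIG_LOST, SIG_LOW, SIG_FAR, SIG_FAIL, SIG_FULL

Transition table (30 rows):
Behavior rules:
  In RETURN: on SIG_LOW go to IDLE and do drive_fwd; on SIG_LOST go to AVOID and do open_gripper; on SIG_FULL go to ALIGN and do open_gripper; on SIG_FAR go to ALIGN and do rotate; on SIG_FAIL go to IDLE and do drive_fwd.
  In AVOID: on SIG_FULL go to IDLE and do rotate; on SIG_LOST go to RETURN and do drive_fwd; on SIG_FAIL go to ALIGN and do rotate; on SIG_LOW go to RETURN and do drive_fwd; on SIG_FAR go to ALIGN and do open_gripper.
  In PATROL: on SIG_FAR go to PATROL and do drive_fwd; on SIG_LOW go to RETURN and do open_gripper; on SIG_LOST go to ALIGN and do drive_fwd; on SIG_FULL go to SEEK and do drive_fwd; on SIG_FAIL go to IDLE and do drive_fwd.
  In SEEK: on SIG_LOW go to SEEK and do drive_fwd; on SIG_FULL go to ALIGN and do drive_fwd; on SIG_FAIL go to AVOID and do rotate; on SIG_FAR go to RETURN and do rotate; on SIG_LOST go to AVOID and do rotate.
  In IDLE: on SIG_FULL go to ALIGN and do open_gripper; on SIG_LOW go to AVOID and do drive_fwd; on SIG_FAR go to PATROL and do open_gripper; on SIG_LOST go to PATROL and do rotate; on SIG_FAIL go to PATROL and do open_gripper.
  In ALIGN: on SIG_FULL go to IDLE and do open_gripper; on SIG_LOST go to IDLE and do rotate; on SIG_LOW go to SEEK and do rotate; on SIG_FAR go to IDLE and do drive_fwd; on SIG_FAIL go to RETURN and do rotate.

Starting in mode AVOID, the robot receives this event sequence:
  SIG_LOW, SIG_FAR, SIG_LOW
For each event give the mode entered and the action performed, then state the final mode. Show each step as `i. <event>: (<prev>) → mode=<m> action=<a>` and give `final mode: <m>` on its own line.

final mode: SEEK

1. SIG_LOW: (AVOID) → mode=RETURN action=drive_fwd
2. SIG_FAR: (RETURN) → mode=ALIGN action=rotate
3. SIG_LOW: (ALIGN) → mode=SEEK action=rotate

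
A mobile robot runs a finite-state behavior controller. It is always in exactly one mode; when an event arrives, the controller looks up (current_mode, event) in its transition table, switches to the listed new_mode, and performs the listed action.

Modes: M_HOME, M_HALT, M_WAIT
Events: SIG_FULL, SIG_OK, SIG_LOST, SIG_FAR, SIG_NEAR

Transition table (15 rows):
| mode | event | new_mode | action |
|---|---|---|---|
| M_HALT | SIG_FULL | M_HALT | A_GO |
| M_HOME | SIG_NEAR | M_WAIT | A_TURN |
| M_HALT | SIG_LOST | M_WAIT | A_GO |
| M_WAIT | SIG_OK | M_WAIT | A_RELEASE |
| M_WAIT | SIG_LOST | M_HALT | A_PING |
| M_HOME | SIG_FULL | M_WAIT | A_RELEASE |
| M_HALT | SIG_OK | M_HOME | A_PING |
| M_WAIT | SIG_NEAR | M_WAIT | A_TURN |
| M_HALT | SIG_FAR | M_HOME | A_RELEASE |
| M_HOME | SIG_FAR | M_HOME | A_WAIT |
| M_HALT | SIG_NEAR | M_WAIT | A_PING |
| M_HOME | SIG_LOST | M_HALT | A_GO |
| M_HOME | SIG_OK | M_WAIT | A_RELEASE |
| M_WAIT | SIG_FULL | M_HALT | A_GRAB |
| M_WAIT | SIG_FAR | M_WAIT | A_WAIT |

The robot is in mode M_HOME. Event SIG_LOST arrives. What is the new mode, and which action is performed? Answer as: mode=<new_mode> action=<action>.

mode=M_HALT action=A_GO

current mode = M_HOME; filter table to that mode:
  (M_HOME, SIG_NEAR) → (M_WAIT, A_TURN)
  (M_HOME, SIG_FULL) → (M_WAIT, A_RELEASE)
  (M_HOME, SIG_FAR) → (M_HOME, A_WAIT)
  (M_HOME, SIG_LOST) → (M_HALT, A_GO)  ← event matches
  (M_HOME, SIG_OK) → (M_WAIT, A_RELEASE)
event = SIG_LOST selects (M_HALT, A_GO)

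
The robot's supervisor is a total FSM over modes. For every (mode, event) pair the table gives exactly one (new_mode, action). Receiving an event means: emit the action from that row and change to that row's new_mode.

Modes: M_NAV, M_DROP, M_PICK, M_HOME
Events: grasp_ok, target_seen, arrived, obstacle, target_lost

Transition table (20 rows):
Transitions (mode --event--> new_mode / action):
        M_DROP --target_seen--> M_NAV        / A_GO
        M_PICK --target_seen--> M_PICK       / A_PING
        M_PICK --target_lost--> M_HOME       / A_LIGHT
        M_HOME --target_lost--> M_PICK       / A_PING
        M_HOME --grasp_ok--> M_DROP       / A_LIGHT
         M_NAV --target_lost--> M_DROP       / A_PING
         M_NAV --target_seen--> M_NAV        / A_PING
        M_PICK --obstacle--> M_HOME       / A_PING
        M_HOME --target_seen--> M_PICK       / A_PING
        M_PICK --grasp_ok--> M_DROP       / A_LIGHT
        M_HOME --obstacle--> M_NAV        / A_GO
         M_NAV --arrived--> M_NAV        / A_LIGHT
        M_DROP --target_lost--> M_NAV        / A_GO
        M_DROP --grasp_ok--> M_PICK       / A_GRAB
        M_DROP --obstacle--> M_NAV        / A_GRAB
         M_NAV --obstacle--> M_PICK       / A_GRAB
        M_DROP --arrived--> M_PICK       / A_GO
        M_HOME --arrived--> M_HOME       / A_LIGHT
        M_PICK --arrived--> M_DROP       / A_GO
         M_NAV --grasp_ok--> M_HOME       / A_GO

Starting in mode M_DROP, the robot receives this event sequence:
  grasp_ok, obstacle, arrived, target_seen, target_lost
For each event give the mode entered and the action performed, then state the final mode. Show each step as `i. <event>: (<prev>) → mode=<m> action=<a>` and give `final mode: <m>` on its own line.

1. grasp_ok: (M_DROP) → mode=M_PICK action=A_GRAB
2. obstacle: (M_PICK) → mode=M_HOME action=A_PING
3. arrived: (M_HOME) → mode=M_HOME action=A_LIGHT
4. target_seen: (M_HOME) → mode=M_PICK action=A_PING
5. target_lost: (M_PICK) → mode=M_HOME action=A_LIGHT

final mode: M_HOME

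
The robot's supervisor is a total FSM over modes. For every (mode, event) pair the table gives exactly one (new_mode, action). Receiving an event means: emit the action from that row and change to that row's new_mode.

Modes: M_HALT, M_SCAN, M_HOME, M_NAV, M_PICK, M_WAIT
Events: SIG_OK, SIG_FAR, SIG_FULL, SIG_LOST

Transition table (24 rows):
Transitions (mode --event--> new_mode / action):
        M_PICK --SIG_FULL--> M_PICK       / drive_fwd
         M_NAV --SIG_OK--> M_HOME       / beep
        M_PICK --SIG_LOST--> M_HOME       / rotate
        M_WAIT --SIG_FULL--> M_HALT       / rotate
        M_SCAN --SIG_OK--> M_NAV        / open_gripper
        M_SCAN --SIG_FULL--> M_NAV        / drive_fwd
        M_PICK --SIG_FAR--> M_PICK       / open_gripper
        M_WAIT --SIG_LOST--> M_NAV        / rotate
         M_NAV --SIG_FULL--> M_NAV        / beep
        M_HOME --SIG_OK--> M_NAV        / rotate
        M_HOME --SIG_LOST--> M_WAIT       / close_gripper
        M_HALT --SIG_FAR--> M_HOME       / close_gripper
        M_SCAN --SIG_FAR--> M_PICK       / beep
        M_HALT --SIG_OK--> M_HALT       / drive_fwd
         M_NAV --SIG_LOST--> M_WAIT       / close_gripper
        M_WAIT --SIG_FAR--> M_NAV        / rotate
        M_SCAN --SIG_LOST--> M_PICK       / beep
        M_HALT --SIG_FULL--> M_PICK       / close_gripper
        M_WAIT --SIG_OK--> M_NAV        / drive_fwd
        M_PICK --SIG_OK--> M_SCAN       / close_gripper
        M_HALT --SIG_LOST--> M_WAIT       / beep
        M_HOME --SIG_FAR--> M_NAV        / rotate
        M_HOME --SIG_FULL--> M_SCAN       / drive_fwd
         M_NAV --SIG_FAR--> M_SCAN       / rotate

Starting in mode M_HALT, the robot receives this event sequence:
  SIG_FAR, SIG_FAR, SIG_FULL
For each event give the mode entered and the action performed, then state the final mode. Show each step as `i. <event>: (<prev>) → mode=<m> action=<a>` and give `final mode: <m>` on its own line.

final mode: M_NAV

1. SIG_FAR: (M_HALT) → mode=M_HOME action=close_gripper
2. SIG_FAR: (M_HOME) → mode=M_NAV action=rotate
3. SIG_FULL: (M_NAV) → mode=M_NAV action=beep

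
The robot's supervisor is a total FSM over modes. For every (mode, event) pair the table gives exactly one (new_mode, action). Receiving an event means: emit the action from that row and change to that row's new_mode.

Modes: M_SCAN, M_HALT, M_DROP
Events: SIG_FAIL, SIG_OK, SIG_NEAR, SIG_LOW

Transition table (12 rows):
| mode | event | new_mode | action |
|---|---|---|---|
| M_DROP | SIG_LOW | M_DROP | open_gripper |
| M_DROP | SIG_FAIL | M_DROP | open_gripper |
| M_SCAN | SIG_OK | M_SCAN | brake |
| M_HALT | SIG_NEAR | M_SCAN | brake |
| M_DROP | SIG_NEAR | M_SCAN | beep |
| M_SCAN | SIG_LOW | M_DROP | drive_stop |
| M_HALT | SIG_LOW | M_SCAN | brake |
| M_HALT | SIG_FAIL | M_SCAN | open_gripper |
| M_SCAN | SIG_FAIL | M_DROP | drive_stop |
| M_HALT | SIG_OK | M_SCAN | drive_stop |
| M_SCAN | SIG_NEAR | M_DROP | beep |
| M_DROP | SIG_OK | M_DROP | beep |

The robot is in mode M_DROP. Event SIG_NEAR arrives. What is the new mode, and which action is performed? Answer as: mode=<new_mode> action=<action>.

current mode = M_DROP; filter table to that mode:
  (M_DROP, SIG_LOW) → (M_DROP, open_gripper)
  (M_DROP, SIG_FAIL) → (M_DROP, open_gripper)
  (M_DROP, SIG_NEAR) → (M_SCAN, beep)  ← event matches
  (M_DROP, SIG_OK) → (M_DROP, beep)
event = SIG_NEAR selects (M_SCAN, beep)

mode=M_SCAN action=beep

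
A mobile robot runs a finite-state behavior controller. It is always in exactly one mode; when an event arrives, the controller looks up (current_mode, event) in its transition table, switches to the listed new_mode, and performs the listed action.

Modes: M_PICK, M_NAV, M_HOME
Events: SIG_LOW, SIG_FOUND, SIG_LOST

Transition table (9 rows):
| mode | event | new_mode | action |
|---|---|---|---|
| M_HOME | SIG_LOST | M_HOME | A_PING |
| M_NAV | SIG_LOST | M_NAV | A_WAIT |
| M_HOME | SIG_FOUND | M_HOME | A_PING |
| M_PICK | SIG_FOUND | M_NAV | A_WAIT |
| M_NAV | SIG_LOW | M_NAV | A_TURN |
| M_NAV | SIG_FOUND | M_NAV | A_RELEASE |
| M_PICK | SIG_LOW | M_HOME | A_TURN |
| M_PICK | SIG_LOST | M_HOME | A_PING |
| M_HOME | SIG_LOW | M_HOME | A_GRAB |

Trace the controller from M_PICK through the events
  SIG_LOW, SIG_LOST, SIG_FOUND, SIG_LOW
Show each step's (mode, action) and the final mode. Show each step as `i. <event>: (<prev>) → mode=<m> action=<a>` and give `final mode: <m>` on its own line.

final mode: M_HOME

1. SIG_LOW: (M_PICK) → mode=M_HOME action=A_TURN
2. SIG_LOST: (M_HOME) → mode=M_HOME action=A_PING
3. SIG_FOUND: (M_HOME) → mode=M_HOME action=A_PING
4. SIG_LOW: (M_HOME) → mode=M_HOME action=A_GRAB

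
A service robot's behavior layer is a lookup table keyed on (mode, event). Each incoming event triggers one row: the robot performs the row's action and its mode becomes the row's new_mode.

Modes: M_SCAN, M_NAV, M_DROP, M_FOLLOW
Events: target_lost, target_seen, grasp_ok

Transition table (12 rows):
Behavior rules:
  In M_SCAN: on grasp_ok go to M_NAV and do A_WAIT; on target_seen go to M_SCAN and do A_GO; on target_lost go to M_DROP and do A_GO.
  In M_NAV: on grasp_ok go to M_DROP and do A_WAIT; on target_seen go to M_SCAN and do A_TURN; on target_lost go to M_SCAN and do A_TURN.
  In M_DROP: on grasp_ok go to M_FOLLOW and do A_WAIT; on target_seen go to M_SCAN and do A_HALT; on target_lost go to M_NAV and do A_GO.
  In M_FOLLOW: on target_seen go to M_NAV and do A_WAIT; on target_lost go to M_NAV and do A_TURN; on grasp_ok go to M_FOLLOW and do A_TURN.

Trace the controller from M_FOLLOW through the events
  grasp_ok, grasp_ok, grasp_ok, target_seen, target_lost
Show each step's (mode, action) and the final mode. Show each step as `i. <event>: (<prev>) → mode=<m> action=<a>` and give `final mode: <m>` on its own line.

1. grasp_ok: (M_FOLLOW) → mode=M_FOLLOW action=A_TURN
2. grasp_ok: (M_FOLLOW) → mode=M_FOLLOW action=A_TURN
3. grasp_ok: (M_FOLLOW) → mode=M_FOLLOW action=A_TURN
4. target_seen: (M_FOLLOW) → mode=M_NAV action=A_WAIT
5. target_lost: (M_NAV) → mode=M_SCAN action=A_TURN

final mode: M_SCAN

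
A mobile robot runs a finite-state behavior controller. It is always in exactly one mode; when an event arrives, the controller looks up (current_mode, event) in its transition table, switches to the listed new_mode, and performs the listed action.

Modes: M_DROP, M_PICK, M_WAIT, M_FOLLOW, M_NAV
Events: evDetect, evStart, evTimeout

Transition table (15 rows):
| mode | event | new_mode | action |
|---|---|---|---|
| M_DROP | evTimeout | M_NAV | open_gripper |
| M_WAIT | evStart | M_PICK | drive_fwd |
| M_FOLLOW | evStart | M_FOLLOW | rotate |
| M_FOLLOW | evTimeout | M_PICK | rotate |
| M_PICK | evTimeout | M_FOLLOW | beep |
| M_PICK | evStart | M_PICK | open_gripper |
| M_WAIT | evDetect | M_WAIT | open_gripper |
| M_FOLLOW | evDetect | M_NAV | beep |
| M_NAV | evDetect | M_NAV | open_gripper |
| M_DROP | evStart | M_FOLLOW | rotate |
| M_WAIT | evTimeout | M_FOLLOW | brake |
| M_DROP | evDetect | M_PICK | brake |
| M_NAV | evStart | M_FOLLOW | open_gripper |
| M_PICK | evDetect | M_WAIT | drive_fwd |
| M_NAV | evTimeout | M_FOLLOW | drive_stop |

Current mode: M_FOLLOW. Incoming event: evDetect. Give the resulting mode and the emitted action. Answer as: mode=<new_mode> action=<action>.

mode=M_NAV action=beep

current mode = M_FOLLOW; filter table to that mode:
  (M_FOLLOW, evStart) → (M_FOLLOW, rotate)
  (M_FOLLOW, evTimeout) → (M_PICK, rotate)
  (M_FOLLOW, evDetect) → (M_NAV, beep)  ← event matches
event = evDetect selects (M_NAV, beep)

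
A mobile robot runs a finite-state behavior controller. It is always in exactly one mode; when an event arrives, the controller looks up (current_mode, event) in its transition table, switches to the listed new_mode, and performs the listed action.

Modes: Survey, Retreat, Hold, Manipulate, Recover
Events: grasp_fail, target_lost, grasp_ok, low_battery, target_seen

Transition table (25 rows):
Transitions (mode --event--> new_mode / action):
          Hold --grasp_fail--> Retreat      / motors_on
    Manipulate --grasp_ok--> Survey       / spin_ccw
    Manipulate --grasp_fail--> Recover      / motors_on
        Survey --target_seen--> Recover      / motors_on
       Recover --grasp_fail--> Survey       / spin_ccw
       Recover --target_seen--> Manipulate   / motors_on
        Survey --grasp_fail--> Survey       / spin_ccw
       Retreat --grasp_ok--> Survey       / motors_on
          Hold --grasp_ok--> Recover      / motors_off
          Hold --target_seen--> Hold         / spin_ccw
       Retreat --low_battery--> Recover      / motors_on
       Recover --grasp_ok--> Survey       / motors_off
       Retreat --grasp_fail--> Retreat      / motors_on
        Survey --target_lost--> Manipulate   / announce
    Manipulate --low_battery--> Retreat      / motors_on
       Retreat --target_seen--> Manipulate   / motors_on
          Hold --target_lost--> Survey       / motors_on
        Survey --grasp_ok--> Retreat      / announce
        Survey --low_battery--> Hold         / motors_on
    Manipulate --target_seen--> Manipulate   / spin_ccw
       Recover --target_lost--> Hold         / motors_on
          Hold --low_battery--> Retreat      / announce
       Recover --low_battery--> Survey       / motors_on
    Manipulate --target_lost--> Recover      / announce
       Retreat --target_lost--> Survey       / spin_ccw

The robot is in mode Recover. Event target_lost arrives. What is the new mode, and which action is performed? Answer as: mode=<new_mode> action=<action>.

mode=Hold action=motors_on

current mode = Recover; filter table to that mode:
  (Recover, grasp_fail) → (Survey, spin_ccw)
  (Recover, target_seen) → (Manipulate, motors_on)
  (Recover, grasp_ok) → (Survey, motors_off)
  (Recover, target_lost) → (Hold, motors_on)  ← event matches
  (Recover, low_battery) → (Survey, motors_on)
event = target_lost selects (Hold, motors_on)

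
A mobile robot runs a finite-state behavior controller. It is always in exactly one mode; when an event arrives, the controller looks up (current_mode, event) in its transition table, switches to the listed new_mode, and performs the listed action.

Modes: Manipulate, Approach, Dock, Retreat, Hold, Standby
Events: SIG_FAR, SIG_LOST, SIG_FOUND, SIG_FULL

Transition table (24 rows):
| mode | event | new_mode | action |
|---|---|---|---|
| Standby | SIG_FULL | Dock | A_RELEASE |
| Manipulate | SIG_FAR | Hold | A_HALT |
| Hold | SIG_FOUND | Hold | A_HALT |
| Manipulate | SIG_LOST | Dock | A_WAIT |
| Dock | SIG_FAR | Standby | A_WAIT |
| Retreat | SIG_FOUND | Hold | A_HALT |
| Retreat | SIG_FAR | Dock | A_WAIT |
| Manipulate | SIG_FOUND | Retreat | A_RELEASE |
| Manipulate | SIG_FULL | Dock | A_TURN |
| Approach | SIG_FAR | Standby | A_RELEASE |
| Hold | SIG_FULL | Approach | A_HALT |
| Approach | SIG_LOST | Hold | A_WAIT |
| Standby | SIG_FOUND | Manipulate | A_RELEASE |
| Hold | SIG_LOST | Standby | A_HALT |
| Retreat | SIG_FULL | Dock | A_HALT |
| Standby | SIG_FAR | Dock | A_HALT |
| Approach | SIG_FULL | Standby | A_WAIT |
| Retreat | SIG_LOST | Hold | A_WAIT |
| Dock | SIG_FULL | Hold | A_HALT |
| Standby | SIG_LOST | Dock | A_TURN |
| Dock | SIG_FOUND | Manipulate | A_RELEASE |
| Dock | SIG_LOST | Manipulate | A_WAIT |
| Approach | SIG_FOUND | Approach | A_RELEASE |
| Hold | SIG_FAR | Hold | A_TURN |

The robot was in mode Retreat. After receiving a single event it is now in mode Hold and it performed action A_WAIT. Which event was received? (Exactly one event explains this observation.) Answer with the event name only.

SIG_LOST

try SIG_FAR: (Retreat, SIG_FAR) → (Dock, A_WAIT)
try SIG_LOST: (Retreat, SIG_LOST) → (Hold, A_WAIT)  ← matches
try SIG_FOUND: (Retreat, SIG_FOUND) → (Hold, A_HALT)
try SIG_FULL: (Retreat, SIG_FULL) → (Dock, A_HALT)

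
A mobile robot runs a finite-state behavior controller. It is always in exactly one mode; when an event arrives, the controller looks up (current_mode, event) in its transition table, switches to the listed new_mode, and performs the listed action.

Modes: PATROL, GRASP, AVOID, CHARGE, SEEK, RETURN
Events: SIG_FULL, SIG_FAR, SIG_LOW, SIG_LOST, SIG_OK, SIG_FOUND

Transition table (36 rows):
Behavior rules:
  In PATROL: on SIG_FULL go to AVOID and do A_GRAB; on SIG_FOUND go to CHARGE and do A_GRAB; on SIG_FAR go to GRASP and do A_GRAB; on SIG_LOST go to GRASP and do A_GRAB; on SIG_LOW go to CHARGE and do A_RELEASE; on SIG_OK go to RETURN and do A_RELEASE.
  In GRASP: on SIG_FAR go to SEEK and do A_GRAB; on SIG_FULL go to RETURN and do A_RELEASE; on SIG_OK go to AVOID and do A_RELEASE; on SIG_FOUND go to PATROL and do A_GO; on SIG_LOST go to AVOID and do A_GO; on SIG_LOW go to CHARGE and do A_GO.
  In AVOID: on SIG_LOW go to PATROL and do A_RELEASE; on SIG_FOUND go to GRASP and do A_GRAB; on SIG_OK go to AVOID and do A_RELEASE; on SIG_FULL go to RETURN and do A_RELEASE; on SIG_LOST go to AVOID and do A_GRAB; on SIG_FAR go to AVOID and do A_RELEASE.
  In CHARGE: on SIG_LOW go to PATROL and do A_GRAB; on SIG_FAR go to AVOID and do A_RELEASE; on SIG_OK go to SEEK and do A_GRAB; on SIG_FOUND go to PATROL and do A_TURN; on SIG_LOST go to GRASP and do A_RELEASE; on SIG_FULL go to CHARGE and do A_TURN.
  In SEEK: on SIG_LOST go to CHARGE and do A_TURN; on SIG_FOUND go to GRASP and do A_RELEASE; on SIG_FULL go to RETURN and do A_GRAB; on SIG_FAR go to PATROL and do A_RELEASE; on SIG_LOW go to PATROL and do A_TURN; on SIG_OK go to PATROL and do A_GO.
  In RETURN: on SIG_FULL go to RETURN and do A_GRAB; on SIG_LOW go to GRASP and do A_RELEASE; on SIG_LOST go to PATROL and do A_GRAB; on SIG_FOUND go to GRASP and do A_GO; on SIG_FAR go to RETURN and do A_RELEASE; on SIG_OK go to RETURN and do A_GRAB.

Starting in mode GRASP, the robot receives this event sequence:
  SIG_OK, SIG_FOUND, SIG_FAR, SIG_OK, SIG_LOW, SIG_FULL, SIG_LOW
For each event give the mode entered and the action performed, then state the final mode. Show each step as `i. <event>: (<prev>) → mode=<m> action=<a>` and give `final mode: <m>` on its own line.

final mode: PATROL

1. SIG_OK: (GRASP) → mode=AVOID action=A_RELEASE
2. SIG_FOUND: (AVOID) → mode=GRASP action=A_GRAB
3. SIG_FAR: (GRASP) → mode=SEEK action=A_GRAB
4. SIG_OK: (SEEK) → mode=PATROL action=A_GO
5. SIG_LOW: (PATROL) → mode=CHARGE action=A_RELEASE
6. SIG_FULL: (CHARGE) → mode=CHARGE action=A_TURN
7. SIG_LOW: (CHARGE) → mode=PATROL action=A_GRAB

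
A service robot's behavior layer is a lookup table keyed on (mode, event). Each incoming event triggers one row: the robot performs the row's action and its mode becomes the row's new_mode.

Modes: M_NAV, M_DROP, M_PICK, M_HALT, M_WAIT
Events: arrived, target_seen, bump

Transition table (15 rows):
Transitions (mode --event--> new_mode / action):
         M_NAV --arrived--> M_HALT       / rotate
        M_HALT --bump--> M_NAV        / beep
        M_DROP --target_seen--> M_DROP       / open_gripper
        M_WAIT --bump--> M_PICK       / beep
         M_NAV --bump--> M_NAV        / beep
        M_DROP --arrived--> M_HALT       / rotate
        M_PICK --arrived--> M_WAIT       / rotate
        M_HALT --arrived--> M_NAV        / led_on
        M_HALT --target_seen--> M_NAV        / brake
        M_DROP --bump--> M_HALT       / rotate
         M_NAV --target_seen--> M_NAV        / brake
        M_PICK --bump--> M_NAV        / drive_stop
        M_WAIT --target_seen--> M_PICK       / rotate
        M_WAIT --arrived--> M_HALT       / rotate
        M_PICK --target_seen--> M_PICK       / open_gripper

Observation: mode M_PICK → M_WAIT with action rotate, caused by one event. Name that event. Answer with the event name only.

try arrived: (M_PICK, arrived) → (M_WAIT, rotate)  ← matches
try target_seen: (M_PICK, target_seen) → (M_PICK, open_gripper)
try bump: (M_PICK, bump) → (M_NAV, drive_stop)

arrived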